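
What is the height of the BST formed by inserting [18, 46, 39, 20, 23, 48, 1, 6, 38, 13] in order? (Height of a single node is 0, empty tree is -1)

Insertion order: [18, 46, 39, 20, 23, 48, 1, 6, 38, 13]
Tree (level-order array): [18, 1, 46, None, 6, 39, 48, None, 13, 20, None, None, None, None, None, None, 23, None, 38]
Compute height bottom-up (empty subtree = -1):
  height(13) = 1 + max(-1, -1) = 0
  height(6) = 1 + max(-1, 0) = 1
  height(1) = 1 + max(-1, 1) = 2
  height(38) = 1 + max(-1, -1) = 0
  height(23) = 1 + max(-1, 0) = 1
  height(20) = 1 + max(-1, 1) = 2
  height(39) = 1 + max(2, -1) = 3
  height(48) = 1 + max(-1, -1) = 0
  height(46) = 1 + max(3, 0) = 4
  height(18) = 1 + max(2, 4) = 5
Height = 5


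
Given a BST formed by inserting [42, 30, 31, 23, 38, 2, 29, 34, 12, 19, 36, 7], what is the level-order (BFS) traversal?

Tree insertion order: [42, 30, 31, 23, 38, 2, 29, 34, 12, 19, 36, 7]
Tree (level-order array): [42, 30, None, 23, 31, 2, 29, None, 38, None, 12, None, None, 34, None, 7, 19, None, 36]
BFS from the root, enqueuing left then right child of each popped node:
  queue [42] -> pop 42, enqueue [30], visited so far: [42]
  queue [30] -> pop 30, enqueue [23, 31], visited so far: [42, 30]
  queue [23, 31] -> pop 23, enqueue [2, 29], visited so far: [42, 30, 23]
  queue [31, 2, 29] -> pop 31, enqueue [38], visited so far: [42, 30, 23, 31]
  queue [2, 29, 38] -> pop 2, enqueue [12], visited so far: [42, 30, 23, 31, 2]
  queue [29, 38, 12] -> pop 29, enqueue [none], visited so far: [42, 30, 23, 31, 2, 29]
  queue [38, 12] -> pop 38, enqueue [34], visited so far: [42, 30, 23, 31, 2, 29, 38]
  queue [12, 34] -> pop 12, enqueue [7, 19], visited so far: [42, 30, 23, 31, 2, 29, 38, 12]
  queue [34, 7, 19] -> pop 34, enqueue [36], visited so far: [42, 30, 23, 31, 2, 29, 38, 12, 34]
  queue [7, 19, 36] -> pop 7, enqueue [none], visited so far: [42, 30, 23, 31, 2, 29, 38, 12, 34, 7]
  queue [19, 36] -> pop 19, enqueue [none], visited so far: [42, 30, 23, 31, 2, 29, 38, 12, 34, 7, 19]
  queue [36] -> pop 36, enqueue [none], visited so far: [42, 30, 23, 31, 2, 29, 38, 12, 34, 7, 19, 36]
Result: [42, 30, 23, 31, 2, 29, 38, 12, 34, 7, 19, 36]


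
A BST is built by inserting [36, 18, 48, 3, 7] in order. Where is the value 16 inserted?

Starting tree (level order): [36, 18, 48, 3, None, None, None, None, 7]
Insertion path: 36 -> 18 -> 3 -> 7
Result: insert 16 as right child of 7
Final tree (level order): [36, 18, 48, 3, None, None, None, None, 7, None, 16]


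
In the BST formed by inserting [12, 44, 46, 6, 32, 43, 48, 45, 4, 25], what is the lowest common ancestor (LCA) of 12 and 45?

Tree insertion order: [12, 44, 46, 6, 32, 43, 48, 45, 4, 25]
Tree (level-order array): [12, 6, 44, 4, None, 32, 46, None, None, 25, 43, 45, 48]
In a BST, the LCA of p=12, q=45 is the first node v on the
root-to-leaf path with p <= v <= q (go left if both < v, right if both > v).
Walk from root:
  at 12: 12 <= 12 <= 45, this is the LCA
LCA = 12


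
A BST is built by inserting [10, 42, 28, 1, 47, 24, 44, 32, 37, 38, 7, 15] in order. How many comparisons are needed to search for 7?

Search path for 7: 10 -> 1 -> 7
Found: True
Comparisons: 3


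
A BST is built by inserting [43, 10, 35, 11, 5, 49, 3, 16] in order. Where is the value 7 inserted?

Starting tree (level order): [43, 10, 49, 5, 35, None, None, 3, None, 11, None, None, None, None, 16]
Insertion path: 43 -> 10 -> 5
Result: insert 7 as right child of 5
Final tree (level order): [43, 10, 49, 5, 35, None, None, 3, 7, 11, None, None, None, None, None, None, 16]


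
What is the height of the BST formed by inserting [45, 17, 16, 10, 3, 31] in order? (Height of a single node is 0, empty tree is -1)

Insertion order: [45, 17, 16, 10, 3, 31]
Tree (level-order array): [45, 17, None, 16, 31, 10, None, None, None, 3]
Compute height bottom-up (empty subtree = -1):
  height(3) = 1 + max(-1, -1) = 0
  height(10) = 1 + max(0, -1) = 1
  height(16) = 1 + max(1, -1) = 2
  height(31) = 1 + max(-1, -1) = 0
  height(17) = 1 + max(2, 0) = 3
  height(45) = 1 + max(3, -1) = 4
Height = 4


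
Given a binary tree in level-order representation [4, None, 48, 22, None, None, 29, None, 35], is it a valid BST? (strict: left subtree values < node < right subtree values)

Level-order array: [4, None, 48, 22, None, None, 29, None, 35]
Validate using subtree bounds (lo, hi): at each node, require lo < value < hi,
then recurse left with hi=value and right with lo=value.
Preorder trace (stopping at first violation):
  at node 4 with bounds (-inf, +inf): OK
  at node 48 with bounds (4, +inf): OK
  at node 22 with bounds (4, 48): OK
  at node 29 with bounds (22, 48): OK
  at node 35 with bounds (29, 48): OK
No violation found at any node.
Result: Valid BST


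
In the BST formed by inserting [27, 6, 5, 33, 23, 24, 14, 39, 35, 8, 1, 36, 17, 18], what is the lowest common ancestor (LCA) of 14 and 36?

Tree insertion order: [27, 6, 5, 33, 23, 24, 14, 39, 35, 8, 1, 36, 17, 18]
Tree (level-order array): [27, 6, 33, 5, 23, None, 39, 1, None, 14, 24, 35, None, None, None, 8, 17, None, None, None, 36, None, None, None, 18]
In a BST, the LCA of p=14, q=36 is the first node v on the
root-to-leaf path with p <= v <= q (go left if both < v, right if both > v).
Walk from root:
  at 27: 14 <= 27 <= 36, this is the LCA
LCA = 27


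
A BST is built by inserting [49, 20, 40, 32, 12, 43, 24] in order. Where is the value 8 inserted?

Starting tree (level order): [49, 20, None, 12, 40, None, None, 32, 43, 24]
Insertion path: 49 -> 20 -> 12
Result: insert 8 as left child of 12
Final tree (level order): [49, 20, None, 12, 40, 8, None, 32, 43, None, None, 24]


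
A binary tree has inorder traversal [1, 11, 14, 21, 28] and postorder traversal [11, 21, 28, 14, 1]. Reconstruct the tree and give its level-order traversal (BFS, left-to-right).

Inorder:   [1, 11, 14, 21, 28]
Postorder: [11, 21, 28, 14, 1]
Algorithm: postorder visits root last, so walk postorder right-to-left;
each value is the root of the current inorder slice — split it at that
value, recurse on the right subtree first, then the left.
Recursive splits:
  root=1; inorder splits into left=[], right=[11, 14, 21, 28]
  root=14; inorder splits into left=[11], right=[21, 28]
  root=28; inorder splits into left=[21], right=[]
  root=21; inorder splits into left=[], right=[]
  root=11; inorder splits into left=[], right=[]
Reconstructed level-order: [1, 14, 11, 28, 21]


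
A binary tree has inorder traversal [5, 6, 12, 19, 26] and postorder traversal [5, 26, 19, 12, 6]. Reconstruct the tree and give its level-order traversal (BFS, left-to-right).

Inorder:   [5, 6, 12, 19, 26]
Postorder: [5, 26, 19, 12, 6]
Algorithm: postorder visits root last, so walk postorder right-to-left;
each value is the root of the current inorder slice — split it at that
value, recurse on the right subtree first, then the left.
Recursive splits:
  root=6; inorder splits into left=[5], right=[12, 19, 26]
  root=12; inorder splits into left=[], right=[19, 26]
  root=19; inorder splits into left=[], right=[26]
  root=26; inorder splits into left=[], right=[]
  root=5; inorder splits into left=[], right=[]
Reconstructed level-order: [6, 5, 12, 19, 26]


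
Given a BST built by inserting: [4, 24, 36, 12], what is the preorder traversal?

Tree insertion order: [4, 24, 36, 12]
Tree (level-order array): [4, None, 24, 12, 36]
Preorder traversal: [4, 24, 12, 36]


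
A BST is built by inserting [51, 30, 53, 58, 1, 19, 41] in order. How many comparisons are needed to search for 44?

Search path for 44: 51 -> 30 -> 41
Found: False
Comparisons: 3


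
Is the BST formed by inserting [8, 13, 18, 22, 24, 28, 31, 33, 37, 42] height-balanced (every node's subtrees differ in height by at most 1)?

Tree (level-order array): [8, None, 13, None, 18, None, 22, None, 24, None, 28, None, 31, None, 33, None, 37, None, 42]
Definition: a tree is height-balanced if, at every node, |h(left) - h(right)| <= 1 (empty subtree has height -1).
Bottom-up per-node check:
  node 42: h_left=-1, h_right=-1, diff=0 [OK], height=0
  node 37: h_left=-1, h_right=0, diff=1 [OK], height=1
  node 33: h_left=-1, h_right=1, diff=2 [FAIL (|-1-1|=2 > 1)], height=2
  node 31: h_left=-1, h_right=2, diff=3 [FAIL (|-1-2|=3 > 1)], height=3
  node 28: h_left=-1, h_right=3, diff=4 [FAIL (|-1-3|=4 > 1)], height=4
  node 24: h_left=-1, h_right=4, diff=5 [FAIL (|-1-4|=5 > 1)], height=5
  node 22: h_left=-1, h_right=5, diff=6 [FAIL (|-1-5|=6 > 1)], height=6
  node 18: h_left=-1, h_right=6, diff=7 [FAIL (|-1-6|=7 > 1)], height=7
  node 13: h_left=-1, h_right=7, diff=8 [FAIL (|-1-7|=8 > 1)], height=8
  node 8: h_left=-1, h_right=8, diff=9 [FAIL (|-1-8|=9 > 1)], height=9
Node 33 violates the condition: |-1 - 1| = 2 > 1.
Result: Not balanced


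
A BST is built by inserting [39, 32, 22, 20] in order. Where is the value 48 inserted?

Starting tree (level order): [39, 32, None, 22, None, 20]
Insertion path: 39
Result: insert 48 as right child of 39
Final tree (level order): [39, 32, 48, 22, None, None, None, 20]


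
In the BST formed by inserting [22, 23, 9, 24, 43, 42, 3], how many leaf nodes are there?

Tree built from: [22, 23, 9, 24, 43, 42, 3]
Tree (level-order array): [22, 9, 23, 3, None, None, 24, None, None, None, 43, 42]
Rule: A leaf has 0 children.
Per-node child counts:
  node 22: 2 child(ren)
  node 9: 1 child(ren)
  node 3: 0 child(ren)
  node 23: 1 child(ren)
  node 24: 1 child(ren)
  node 43: 1 child(ren)
  node 42: 0 child(ren)
Matching nodes: [3, 42]
Count of leaf nodes: 2


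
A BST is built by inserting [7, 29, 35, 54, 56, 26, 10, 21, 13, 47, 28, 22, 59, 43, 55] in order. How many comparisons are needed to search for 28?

Search path for 28: 7 -> 29 -> 26 -> 28
Found: True
Comparisons: 4


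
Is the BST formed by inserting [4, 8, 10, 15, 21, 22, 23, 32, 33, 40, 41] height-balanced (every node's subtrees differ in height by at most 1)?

Tree (level-order array): [4, None, 8, None, 10, None, 15, None, 21, None, 22, None, 23, None, 32, None, 33, None, 40, None, 41]
Definition: a tree is height-balanced if, at every node, |h(left) - h(right)| <= 1 (empty subtree has height -1).
Bottom-up per-node check:
  node 41: h_left=-1, h_right=-1, diff=0 [OK], height=0
  node 40: h_left=-1, h_right=0, diff=1 [OK], height=1
  node 33: h_left=-1, h_right=1, diff=2 [FAIL (|-1-1|=2 > 1)], height=2
  node 32: h_left=-1, h_right=2, diff=3 [FAIL (|-1-2|=3 > 1)], height=3
  node 23: h_left=-1, h_right=3, diff=4 [FAIL (|-1-3|=4 > 1)], height=4
  node 22: h_left=-1, h_right=4, diff=5 [FAIL (|-1-4|=5 > 1)], height=5
  node 21: h_left=-1, h_right=5, diff=6 [FAIL (|-1-5|=6 > 1)], height=6
  node 15: h_left=-1, h_right=6, diff=7 [FAIL (|-1-6|=7 > 1)], height=7
  node 10: h_left=-1, h_right=7, diff=8 [FAIL (|-1-7|=8 > 1)], height=8
  node 8: h_left=-1, h_right=8, diff=9 [FAIL (|-1-8|=9 > 1)], height=9
  node 4: h_left=-1, h_right=9, diff=10 [FAIL (|-1-9|=10 > 1)], height=10
Node 33 violates the condition: |-1 - 1| = 2 > 1.
Result: Not balanced


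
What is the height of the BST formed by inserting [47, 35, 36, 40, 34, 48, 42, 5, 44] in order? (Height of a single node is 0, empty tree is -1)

Insertion order: [47, 35, 36, 40, 34, 48, 42, 5, 44]
Tree (level-order array): [47, 35, 48, 34, 36, None, None, 5, None, None, 40, None, None, None, 42, None, 44]
Compute height bottom-up (empty subtree = -1):
  height(5) = 1 + max(-1, -1) = 0
  height(34) = 1 + max(0, -1) = 1
  height(44) = 1 + max(-1, -1) = 0
  height(42) = 1 + max(-1, 0) = 1
  height(40) = 1 + max(-1, 1) = 2
  height(36) = 1 + max(-1, 2) = 3
  height(35) = 1 + max(1, 3) = 4
  height(48) = 1 + max(-1, -1) = 0
  height(47) = 1 + max(4, 0) = 5
Height = 5


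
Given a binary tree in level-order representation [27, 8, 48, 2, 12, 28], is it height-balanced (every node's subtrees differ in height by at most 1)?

Tree (level-order array): [27, 8, 48, 2, 12, 28]
Definition: a tree is height-balanced if, at every node, |h(left) - h(right)| <= 1 (empty subtree has height -1).
Bottom-up per-node check:
  node 2: h_left=-1, h_right=-1, diff=0 [OK], height=0
  node 12: h_left=-1, h_right=-1, diff=0 [OK], height=0
  node 8: h_left=0, h_right=0, diff=0 [OK], height=1
  node 28: h_left=-1, h_right=-1, diff=0 [OK], height=0
  node 48: h_left=0, h_right=-1, diff=1 [OK], height=1
  node 27: h_left=1, h_right=1, diff=0 [OK], height=2
All nodes satisfy the balance condition.
Result: Balanced


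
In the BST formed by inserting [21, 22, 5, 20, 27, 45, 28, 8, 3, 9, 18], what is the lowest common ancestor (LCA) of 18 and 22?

Tree insertion order: [21, 22, 5, 20, 27, 45, 28, 8, 3, 9, 18]
Tree (level-order array): [21, 5, 22, 3, 20, None, 27, None, None, 8, None, None, 45, None, 9, 28, None, None, 18]
In a BST, the LCA of p=18, q=22 is the first node v on the
root-to-leaf path with p <= v <= q (go left if both < v, right if both > v).
Walk from root:
  at 21: 18 <= 21 <= 22, this is the LCA
LCA = 21


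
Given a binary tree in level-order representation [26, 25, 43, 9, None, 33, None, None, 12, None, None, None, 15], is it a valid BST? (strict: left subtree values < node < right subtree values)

Level-order array: [26, 25, 43, 9, None, 33, None, None, 12, None, None, None, 15]
Validate using subtree bounds (lo, hi): at each node, require lo < value < hi,
then recurse left with hi=value and right with lo=value.
Preorder trace (stopping at first violation):
  at node 26 with bounds (-inf, +inf): OK
  at node 25 with bounds (-inf, 26): OK
  at node 9 with bounds (-inf, 25): OK
  at node 12 with bounds (9, 25): OK
  at node 15 with bounds (12, 25): OK
  at node 43 with bounds (26, +inf): OK
  at node 33 with bounds (26, 43): OK
No violation found at any node.
Result: Valid BST


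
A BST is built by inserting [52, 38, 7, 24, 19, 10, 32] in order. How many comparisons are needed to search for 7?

Search path for 7: 52 -> 38 -> 7
Found: True
Comparisons: 3


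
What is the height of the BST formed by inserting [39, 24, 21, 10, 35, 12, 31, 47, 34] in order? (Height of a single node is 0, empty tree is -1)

Insertion order: [39, 24, 21, 10, 35, 12, 31, 47, 34]
Tree (level-order array): [39, 24, 47, 21, 35, None, None, 10, None, 31, None, None, 12, None, 34]
Compute height bottom-up (empty subtree = -1):
  height(12) = 1 + max(-1, -1) = 0
  height(10) = 1 + max(-1, 0) = 1
  height(21) = 1 + max(1, -1) = 2
  height(34) = 1 + max(-1, -1) = 0
  height(31) = 1 + max(-1, 0) = 1
  height(35) = 1 + max(1, -1) = 2
  height(24) = 1 + max(2, 2) = 3
  height(47) = 1 + max(-1, -1) = 0
  height(39) = 1 + max(3, 0) = 4
Height = 4


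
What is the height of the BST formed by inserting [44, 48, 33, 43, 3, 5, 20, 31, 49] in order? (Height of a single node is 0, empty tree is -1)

Insertion order: [44, 48, 33, 43, 3, 5, 20, 31, 49]
Tree (level-order array): [44, 33, 48, 3, 43, None, 49, None, 5, None, None, None, None, None, 20, None, 31]
Compute height bottom-up (empty subtree = -1):
  height(31) = 1 + max(-1, -1) = 0
  height(20) = 1 + max(-1, 0) = 1
  height(5) = 1 + max(-1, 1) = 2
  height(3) = 1 + max(-1, 2) = 3
  height(43) = 1 + max(-1, -1) = 0
  height(33) = 1 + max(3, 0) = 4
  height(49) = 1 + max(-1, -1) = 0
  height(48) = 1 + max(-1, 0) = 1
  height(44) = 1 + max(4, 1) = 5
Height = 5


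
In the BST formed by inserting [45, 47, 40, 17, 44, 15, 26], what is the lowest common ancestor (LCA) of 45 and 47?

Tree insertion order: [45, 47, 40, 17, 44, 15, 26]
Tree (level-order array): [45, 40, 47, 17, 44, None, None, 15, 26]
In a BST, the LCA of p=45, q=47 is the first node v on the
root-to-leaf path with p <= v <= q (go left if both < v, right if both > v).
Walk from root:
  at 45: 45 <= 45 <= 47, this is the LCA
LCA = 45


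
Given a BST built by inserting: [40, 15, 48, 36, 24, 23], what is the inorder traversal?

Tree insertion order: [40, 15, 48, 36, 24, 23]
Tree (level-order array): [40, 15, 48, None, 36, None, None, 24, None, 23]
Inorder traversal: [15, 23, 24, 36, 40, 48]


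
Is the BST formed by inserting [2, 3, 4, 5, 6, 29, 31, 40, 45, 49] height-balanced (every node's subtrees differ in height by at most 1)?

Tree (level-order array): [2, None, 3, None, 4, None, 5, None, 6, None, 29, None, 31, None, 40, None, 45, None, 49]
Definition: a tree is height-balanced if, at every node, |h(left) - h(right)| <= 1 (empty subtree has height -1).
Bottom-up per-node check:
  node 49: h_left=-1, h_right=-1, diff=0 [OK], height=0
  node 45: h_left=-1, h_right=0, diff=1 [OK], height=1
  node 40: h_left=-1, h_right=1, diff=2 [FAIL (|-1-1|=2 > 1)], height=2
  node 31: h_left=-1, h_right=2, diff=3 [FAIL (|-1-2|=3 > 1)], height=3
  node 29: h_left=-1, h_right=3, diff=4 [FAIL (|-1-3|=4 > 1)], height=4
  node 6: h_left=-1, h_right=4, diff=5 [FAIL (|-1-4|=5 > 1)], height=5
  node 5: h_left=-1, h_right=5, diff=6 [FAIL (|-1-5|=6 > 1)], height=6
  node 4: h_left=-1, h_right=6, diff=7 [FAIL (|-1-6|=7 > 1)], height=7
  node 3: h_left=-1, h_right=7, diff=8 [FAIL (|-1-7|=8 > 1)], height=8
  node 2: h_left=-1, h_right=8, diff=9 [FAIL (|-1-8|=9 > 1)], height=9
Node 40 violates the condition: |-1 - 1| = 2 > 1.
Result: Not balanced


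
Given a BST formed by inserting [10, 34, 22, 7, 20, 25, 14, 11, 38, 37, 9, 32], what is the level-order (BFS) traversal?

Tree insertion order: [10, 34, 22, 7, 20, 25, 14, 11, 38, 37, 9, 32]
Tree (level-order array): [10, 7, 34, None, 9, 22, 38, None, None, 20, 25, 37, None, 14, None, None, 32, None, None, 11]
BFS from the root, enqueuing left then right child of each popped node:
  queue [10] -> pop 10, enqueue [7, 34], visited so far: [10]
  queue [7, 34] -> pop 7, enqueue [9], visited so far: [10, 7]
  queue [34, 9] -> pop 34, enqueue [22, 38], visited so far: [10, 7, 34]
  queue [9, 22, 38] -> pop 9, enqueue [none], visited so far: [10, 7, 34, 9]
  queue [22, 38] -> pop 22, enqueue [20, 25], visited so far: [10, 7, 34, 9, 22]
  queue [38, 20, 25] -> pop 38, enqueue [37], visited so far: [10, 7, 34, 9, 22, 38]
  queue [20, 25, 37] -> pop 20, enqueue [14], visited so far: [10, 7, 34, 9, 22, 38, 20]
  queue [25, 37, 14] -> pop 25, enqueue [32], visited so far: [10, 7, 34, 9, 22, 38, 20, 25]
  queue [37, 14, 32] -> pop 37, enqueue [none], visited so far: [10, 7, 34, 9, 22, 38, 20, 25, 37]
  queue [14, 32] -> pop 14, enqueue [11], visited so far: [10, 7, 34, 9, 22, 38, 20, 25, 37, 14]
  queue [32, 11] -> pop 32, enqueue [none], visited so far: [10, 7, 34, 9, 22, 38, 20, 25, 37, 14, 32]
  queue [11] -> pop 11, enqueue [none], visited so far: [10, 7, 34, 9, 22, 38, 20, 25, 37, 14, 32, 11]
Result: [10, 7, 34, 9, 22, 38, 20, 25, 37, 14, 32, 11]


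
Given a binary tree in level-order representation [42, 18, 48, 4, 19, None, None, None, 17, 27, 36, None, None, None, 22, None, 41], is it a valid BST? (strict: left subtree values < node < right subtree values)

Level-order array: [42, 18, 48, 4, 19, None, None, None, 17, 27, 36, None, None, None, 22, None, 41]
Validate using subtree bounds (lo, hi): at each node, require lo < value < hi,
then recurse left with hi=value and right with lo=value.
Preorder trace (stopping at first violation):
  at node 42 with bounds (-inf, +inf): OK
  at node 18 with bounds (-inf, 42): OK
  at node 4 with bounds (-inf, 18): OK
  at node 17 with bounds (4, 18): OK
  at node 19 with bounds (18, 42): OK
  at node 27 with bounds (18, 19): VIOLATION
Node 27 violates its bound: not (18 < 27 < 19).
Result: Not a valid BST


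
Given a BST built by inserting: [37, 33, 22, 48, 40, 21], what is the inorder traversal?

Tree insertion order: [37, 33, 22, 48, 40, 21]
Tree (level-order array): [37, 33, 48, 22, None, 40, None, 21]
Inorder traversal: [21, 22, 33, 37, 40, 48]


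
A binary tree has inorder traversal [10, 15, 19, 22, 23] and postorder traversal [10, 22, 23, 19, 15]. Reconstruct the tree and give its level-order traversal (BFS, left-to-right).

Inorder:   [10, 15, 19, 22, 23]
Postorder: [10, 22, 23, 19, 15]
Algorithm: postorder visits root last, so walk postorder right-to-left;
each value is the root of the current inorder slice — split it at that
value, recurse on the right subtree first, then the left.
Recursive splits:
  root=15; inorder splits into left=[10], right=[19, 22, 23]
  root=19; inorder splits into left=[], right=[22, 23]
  root=23; inorder splits into left=[22], right=[]
  root=22; inorder splits into left=[], right=[]
  root=10; inorder splits into left=[], right=[]
Reconstructed level-order: [15, 10, 19, 23, 22]


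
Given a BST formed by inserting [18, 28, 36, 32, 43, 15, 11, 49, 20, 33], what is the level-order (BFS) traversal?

Tree insertion order: [18, 28, 36, 32, 43, 15, 11, 49, 20, 33]
Tree (level-order array): [18, 15, 28, 11, None, 20, 36, None, None, None, None, 32, 43, None, 33, None, 49]
BFS from the root, enqueuing left then right child of each popped node:
  queue [18] -> pop 18, enqueue [15, 28], visited so far: [18]
  queue [15, 28] -> pop 15, enqueue [11], visited so far: [18, 15]
  queue [28, 11] -> pop 28, enqueue [20, 36], visited so far: [18, 15, 28]
  queue [11, 20, 36] -> pop 11, enqueue [none], visited so far: [18, 15, 28, 11]
  queue [20, 36] -> pop 20, enqueue [none], visited so far: [18, 15, 28, 11, 20]
  queue [36] -> pop 36, enqueue [32, 43], visited so far: [18, 15, 28, 11, 20, 36]
  queue [32, 43] -> pop 32, enqueue [33], visited so far: [18, 15, 28, 11, 20, 36, 32]
  queue [43, 33] -> pop 43, enqueue [49], visited so far: [18, 15, 28, 11, 20, 36, 32, 43]
  queue [33, 49] -> pop 33, enqueue [none], visited so far: [18, 15, 28, 11, 20, 36, 32, 43, 33]
  queue [49] -> pop 49, enqueue [none], visited so far: [18, 15, 28, 11, 20, 36, 32, 43, 33, 49]
Result: [18, 15, 28, 11, 20, 36, 32, 43, 33, 49]


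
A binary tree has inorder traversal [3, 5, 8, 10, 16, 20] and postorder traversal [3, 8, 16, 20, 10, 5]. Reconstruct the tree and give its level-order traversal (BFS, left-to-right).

Inorder:   [3, 5, 8, 10, 16, 20]
Postorder: [3, 8, 16, 20, 10, 5]
Algorithm: postorder visits root last, so walk postorder right-to-left;
each value is the root of the current inorder slice — split it at that
value, recurse on the right subtree first, then the left.
Recursive splits:
  root=5; inorder splits into left=[3], right=[8, 10, 16, 20]
  root=10; inorder splits into left=[8], right=[16, 20]
  root=20; inorder splits into left=[16], right=[]
  root=16; inorder splits into left=[], right=[]
  root=8; inorder splits into left=[], right=[]
  root=3; inorder splits into left=[], right=[]
Reconstructed level-order: [5, 3, 10, 8, 20, 16]


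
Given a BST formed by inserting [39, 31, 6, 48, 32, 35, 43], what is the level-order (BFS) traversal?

Tree insertion order: [39, 31, 6, 48, 32, 35, 43]
Tree (level-order array): [39, 31, 48, 6, 32, 43, None, None, None, None, 35]
BFS from the root, enqueuing left then right child of each popped node:
  queue [39] -> pop 39, enqueue [31, 48], visited so far: [39]
  queue [31, 48] -> pop 31, enqueue [6, 32], visited so far: [39, 31]
  queue [48, 6, 32] -> pop 48, enqueue [43], visited so far: [39, 31, 48]
  queue [6, 32, 43] -> pop 6, enqueue [none], visited so far: [39, 31, 48, 6]
  queue [32, 43] -> pop 32, enqueue [35], visited so far: [39, 31, 48, 6, 32]
  queue [43, 35] -> pop 43, enqueue [none], visited so far: [39, 31, 48, 6, 32, 43]
  queue [35] -> pop 35, enqueue [none], visited so far: [39, 31, 48, 6, 32, 43, 35]
Result: [39, 31, 48, 6, 32, 43, 35]


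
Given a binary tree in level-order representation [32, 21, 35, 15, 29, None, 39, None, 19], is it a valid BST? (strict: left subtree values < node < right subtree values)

Level-order array: [32, 21, 35, 15, 29, None, 39, None, 19]
Validate using subtree bounds (lo, hi): at each node, require lo < value < hi,
then recurse left with hi=value and right with lo=value.
Preorder trace (stopping at first violation):
  at node 32 with bounds (-inf, +inf): OK
  at node 21 with bounds (-inf, 32): OK
  at node 15 with bounds (-inf, 21): OK
  at node 19 with bounds (15, 21): OK
  at node 29 with bounds (21, 32): OK
  at node 35 with bounds (32, +inf): OK
  at node 39 with bounds (35, +inf): OK
No violation found at any node.
Result: Valid BST


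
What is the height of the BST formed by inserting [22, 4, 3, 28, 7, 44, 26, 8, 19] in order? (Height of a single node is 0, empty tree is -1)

Insertion order: [22, 4, 3, 28, 7, 44, 26, 8, 19]
Tree (level-order array): [22, 4, 28, 3, 7, 26, 44, None, None, None, 8, None, None, None, None, None, 19]
Compute height bottom-up (empty subtree = -1):
  height(3) = 1 + max(-1, -1) = 0
  height(19) = 1 + max(-1, -1) = 0
  height(8) = 1 + max(-1, 0) = 1
  height(7) = 1 + max(-1, 1) = 2
  height(4) = 1 + max(0, 2) = 3
  height(26) = 1 + max(-1, -1) = 0
  height(44) = 1 + max(-1, -1) = 0
  height(28) = 1 + max(0, 0) = 1
  height(22) = 1 + max(3, 1) = 4
Height = 4


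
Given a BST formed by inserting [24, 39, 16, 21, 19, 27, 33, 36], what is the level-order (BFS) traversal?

Tree insertion order: [24, 39, 16, 21, 19, 27, 33, 36]
Tree (level-order array): [24, 16, 39, None, 21, 27, None, 19, None, None, 33, None, None, None, 36]
BFS from the root, enqueuing left then right child of each popped node:
  queue [24] -> pop 24, enqueue [16, 39], visited so far: [24]
  queue [16, 39] -> pop 16, enqueue [21], visited so far: [24, 16]
  queue [39, 21] -> pop 39, enqueue [27], visited so far: [24, 16, 39]
  queue [21, 27] -> pop 21, enqueue [19], visited so far: [24, 16, 39, 21]
  queue [27, 19] -> pop 27, enqueue [33], visited so far: [24, 16, 39, 21, 27]
  queue [19, 33] -> pop 19, enqueue [none], visited so far: [24, 16, 39, 21, 27, 19]
  queue [33] -> pop 33, enqueue [36], visited so far: [24, 16, 39, 21, 27, 19, 33]
  queue [36] -> pop 36, enqueue [none], visited so far: [24, 16, 39, 21, 27, 19, 33, 36]
Result: [24, 16, 39, 21, 27, 19, 33, 36]


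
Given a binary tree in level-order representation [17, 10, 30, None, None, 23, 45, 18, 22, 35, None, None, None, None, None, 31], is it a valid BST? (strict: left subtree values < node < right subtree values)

Level-order array: [17, 10, 30, None, None, 23, 45, 18, 22, 35, None, None, None, None, None, 31]
Validate using subtree bounds (lo, hi): at each node, require lo < value < hi,
then recurse left with hi=value and right with lo=value.
Preorder trace (stopping at first violation):
  at node 17 with bounds (-inf, +inf): OK
  at node 10 with bounds (-inf, 17): OK
  at node 30 with bounds (17, +inf): OK
  at node 23 with bounds (17, 30): OK
  at node 18 with bounds (17, 23): OK
  at node 22 with bounds (23, 30): VIOLATION
Node 22 violates its bound: not (23 < 22 < 30).
Result: Not a valid BST


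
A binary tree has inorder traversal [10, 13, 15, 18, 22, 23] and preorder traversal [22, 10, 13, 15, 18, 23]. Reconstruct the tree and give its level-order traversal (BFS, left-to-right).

Inorder:  [10, 13, 15, 18, 22, 23]
Preorder: [22, 10, 13, 15, 18, 23]
Algorithm: preorder visits root first, so consume preorder in order;
for each root, split the current inorder slice at that value into
left-subtree inorder and right-subtree inorder, then recurse.
Recursive splits:
  root=22; inorder splits into left=[10, 13, 15, 18], right=[23]
  root=10; inorder splits into left=[], right=[13, 15, 18]
  root=13; inorder splits into left=[], right=[15, 18]
  root=15; inorder splits into left=[], right=[18]
  root=18; inorder splits into left=[], right=[]
  root=23; inorder splits into left=[], right=[]
Reconstructed level-order: [22, 10, 23, 13, 15, 18]


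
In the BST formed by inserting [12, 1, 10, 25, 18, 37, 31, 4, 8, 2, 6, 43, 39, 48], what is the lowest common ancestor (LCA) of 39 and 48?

Tree insertion order: [12, 1, 10, 25, 18, 37, 31, 4, 8, 2, 6, 43, 39, 48]
Tree (level-order array): [12, 1, 25, None, 10, 18, 37, 4, None, None, None, 31, 43, 2, 8, None, None, 39, 48, None, None, 6]
In a BST, the LCA of p=39, q=48 is the first node v on the
root-to-leaf path with p <= v <= q (go left if both < v, right if both > v).
Walk from root:
  at 12: both 39 and 48 > 12, go right
  at 25: both 39 and 48 > 25, go right
  at 37: both 39 and 48 > 37, go right
  at 43: 39 <= 43 <= 48, this is the LCA
LCA = 43


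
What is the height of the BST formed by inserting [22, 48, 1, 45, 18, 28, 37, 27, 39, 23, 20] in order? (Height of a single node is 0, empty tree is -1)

Insertion order: [22, 48, 1, 45, 18, 28, 37, 27, 39, 23, 20]
Tree (level-order array): [22, 1, 48, None, 18, 45, None, None, 20, 28, None, None, None, 27, 37, 23, None, None, 39]
Compute height bottom-up (empty subtree = -1):
  height(20) = 1 + max(-1, -1) = 0
  height(18) = 1 + max(-1, 0) = 1
  height(1) = 1 + max(-1, 1) = 2
  height(23) = 1 + max(-1, -1) = 0
  height(27) = 1 + max(0, -1) = 1
  height(39) = 1 + max(-1, -1) = 0
  height(37) = 1 + max(-1, 0) = 1
  height(28) = 1 + max(1, 1) = 2
  height(45) = 1 + max(2, -1) = 3
  height(48) = 1 + max(3, -1) = 4
  height(22) = 1 + max(2, 4) = 5
Height = 5


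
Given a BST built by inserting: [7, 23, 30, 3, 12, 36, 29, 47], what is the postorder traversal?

Tree insertion order: [7, 23, 30, 3, 12, 36, 29, 47]
Tree (level-order array): [7, 3, 23, None, None, 12, 30, None, None, 29, 36, None, None, None, 47]
Postorder traversal: [3, 12, 29, 47, 36, 30, 23, 7]


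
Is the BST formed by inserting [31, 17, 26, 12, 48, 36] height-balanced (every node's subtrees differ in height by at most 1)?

Tree (level-order array): [31, 17, 48, 12, 26, 36]
Definition: a tree is height-balanced if, at every node, |h(left) - h(right)| <= 1 (empty subtree has height -1).
Bottom-up per-node check:
  node 12: h_left=-1, h_right=-1, diff=0 [OK], height=0
  node 26: h_left=-1, h_right=-1, diff=0 [OK], height=0
  node 17: h_left=0, h_right=0, diff=0 [OK], height=1
  node 36: h_left=-1, h_right=-1, diff=0 [OK], height=0
  node 48: h_left=0, h_right=-1, diff=1 [OK], height=1
  node 31: h_left=1, h_right=1, diff=0 [OK], height=2
All nodes satisfy the balance condition.
Result: Balanced


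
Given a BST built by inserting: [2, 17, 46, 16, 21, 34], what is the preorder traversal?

Tree insertion order: [2, 17, 46, 16, 21, 34]
Tree (level-order array): [2, None, 17, 16, 46, None, None, 21, None, None, 34]
Preorder traversal: [2, 17, 16, 46, 21, 34]


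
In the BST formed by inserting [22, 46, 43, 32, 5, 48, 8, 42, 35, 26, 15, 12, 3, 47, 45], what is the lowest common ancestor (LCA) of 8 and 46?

Tree insertion order: [22, 46, 43, 32, 5, 48, 8, 42, 35, 26, 15, 12, 3, 47, 45]
Tree (level-order array): [22, 5, 46, 3, 8, 43, 48, None, None, None, 15, 32, 45, 47, None, 12, None, 26, 42, None, None, None, None, None, None, None, None, 35]
In a BST, the LCA of p=8, q=46 is the first node v on the
root-to-leaf path with p <= v <= q (go left if both < v, right if both > v).
Walk from root:
  at 22: 8 <= 22 <= 46, this is the LCA
LCA = 22


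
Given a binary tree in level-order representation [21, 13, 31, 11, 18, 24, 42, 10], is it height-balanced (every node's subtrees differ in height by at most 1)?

Tree (level-order array): [21, 13, 31, 11, 18, 24, 42, 10]
Definition: a tree is height-balanced if, at every node, |h(left) - h(right)| <= 1 (empty subtree has height -1).
Bottom-up per-node check:
  node 10: h_left=-1, h_right=-1, diff=0 [OK], height=0
  node 11: h_left=0, h_right=-1, diff=1 [OK], height=1
  node 18: h_left=-1, h_right=-1, diff=0 [OK], height=0
  node 13: h_left=1, h_right=0, diff=1 [OK], height=2
  node 24: h_left=-1, h_right=-1, diff=0 [OK], height=0
  node 42: h_left=-1, h_right=-1, diff=0 [OK], height=0
  node 31: h_left=0, h_right=0, diff=0 [OK], height=1
  node 21: h_left=2, h_right=1, diff=1 [OK], height=3
All nodes satisfy the balance condition.
Result: Balanced


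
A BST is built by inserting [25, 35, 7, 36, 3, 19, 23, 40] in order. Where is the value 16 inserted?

Starting tree (level order): [25, 7, 35, 3, 19, None, 36, None, None, None, 23, None, 40]
Insertion path: 25 -> 7 -> 19
Result: insert 16 as left child of 19
Final tree (level order): [25, 7, 35, 3, 19, None, 36, None, None, 16, 23, None, 40]


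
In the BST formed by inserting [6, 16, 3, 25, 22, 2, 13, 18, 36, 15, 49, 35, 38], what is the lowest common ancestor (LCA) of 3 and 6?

Tree insertion order: [6, 16, 3, 25, 22, 2, 13, 18, 36, 15, 49, 35, 38]
Tree (level-order array): [6, 3, 16, 2, None, 13, 25, None, None, None, 15, 22, 36, None, None, 18, None, 35, 49, None, None, None, None, 38]
In a BST, the LCA of p=3, q=6 is the first node v on the
root-to-leaf path with p <= v <= q (go left if both < v, right if both > v).
Walk from root:
  at 6: 3 <= 6 <= 6, this is the LCA
LCA = 6


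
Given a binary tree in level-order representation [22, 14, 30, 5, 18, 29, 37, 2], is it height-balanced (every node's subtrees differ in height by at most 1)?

Tree (level-order array): [22, 14, 30, 5, 18, 29, 37, 2]
Definition: a tree is height-balanced if, at every node, |h(left) - h(right)| <= 1 (empty subtree has height -1).
Bottom-up per-node check:
  node 2: h_left=-1, h_right=-1, diff=0 [OK], height=0
  node 5: h_left=0, h_right=-1, diff=1 [OK], height=1
  node 18: h_left=-1, h_right=-1, diff=0 [OK], height=0
  node 14: h_left=1, h_right=0, diff=1 [OK], height=2
  node 29: h_left=-1, h_right=-1, diff=0 [OK], height=0
  node 37: h_left=-1, h_right=-1, diff=0 [OK], height=0
  node 30: h_left=0, h_right=0, diff=0 [OK], height=1
  node 22: h_left=2, h_right=1, diff=1 [OK], height=3
All nodes satisfy the balance condition.
Result: Balanced


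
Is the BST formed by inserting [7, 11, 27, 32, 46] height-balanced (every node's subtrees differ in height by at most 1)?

Tree (level-order array): [7, None, 11, None, 27, None, 32, None, 46]
Definition: a tree is height-balanced if, at every node, |h(left) - h(right)| <= 1 (empty subtree has height -1).
Bottom-up per-node check:
  node 46: h_left=-1, h_right=-1, diff=0 [OK], height=0
  node 32: h_left=-1, h_right=0, diff=1 [OK], height=1
  node 27: h_left=-1, h_right=1, diff=2 [FAIL (|-1-1|=2 > 1)], height=2
  node 11: h_left=-1, h_right=2, diff=3 [FAIL (|-1-2|=3 > 1)], height=3
  node 7: h_left=-1, h_right=3, diff=4 [FAIL (|-1-3|=4 > 1)], height=4
Node 27 violates the condition: |-1 - 1| = 2 > 1.
Result: Not balanced


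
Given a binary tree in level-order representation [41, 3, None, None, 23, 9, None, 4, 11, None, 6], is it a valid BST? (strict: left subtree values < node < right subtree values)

Level-order array: [41, 3, None, None, 23, 9, None, 4, 11, None, 6]
Validate using subtree bounds (lo, hi): at each node, require lo < value < hi,
then recurse left with hi=value and right with lo=value.
Preorder trace (stopping at first violation):
  at node 41 with bounds (-inf, +inf): OK
  at node 3 with bounds (-inf, 41): OK
  at node 23 with bounds (3, 41): OK
  at node 9 with bounds (3, 23): OK
  at node 4 with bounds (3, 9): OK
  at node 6 with bounds (4, 9): OK
  at node 11 with bounds (9, 23): OK
No violation found at any node.
Result: Valid BST


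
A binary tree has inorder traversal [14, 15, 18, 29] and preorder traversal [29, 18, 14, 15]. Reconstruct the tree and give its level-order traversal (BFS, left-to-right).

Inorder:  [14, 15, 18, 29]
Preorder: [29, 18, 14, 15]
Algorithm: preorder visits root first, so consume preorder in order;
for each root, split the current inorder slice at that value into
left-subtree inorder and right-subtree inorder, then recurse.
Recursive splits:
  root=29; inorder splits into left=[14, 15, 18], right=[]
  root=18; inorder splits into left=[14, 15], right=[]
  root=14; inorder splits into left=[], right=[15]
  root=15; inorder splits into left=[], right=[]
Reconstructed level-order: [29, 18, 14, 15]


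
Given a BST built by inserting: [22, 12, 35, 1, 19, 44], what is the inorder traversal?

Tree insertion order: [22, 12, 35, 1, 19, 44]
Tree (level-order array): [22, 12, 35, 1, 19, None, 44]
Inorder traversal: [1, 12, 19, 22, 35, 44]


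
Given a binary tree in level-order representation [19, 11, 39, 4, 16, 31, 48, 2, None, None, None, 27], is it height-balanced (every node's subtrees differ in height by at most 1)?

Tree (level-order array): [19, 11, 39, 4, 16, 31, 48, 2, None, None, None, 27]
Definition: a tree is height-balanced if, at every node, |h(left) - h(right)| <= 1 (empty subtree has height -1).
Bottom-up per-node check:
  node 2: h_left=-1, h_right=-1, diff=0 [OK], height=0
  node 4: h_left=0, h_right=-1, diff=1 [OK], height=1
  node 16: h_left=-1, h_right=-1, diff=0 [OK], height=0
  node 11: h_left=1, h_right=0, diff=1 [OK], height=2
  node 27: h_left=-1, h_right=-1, diff=0 [OK], height=0
  node 31: h_left=0, h_right=-1, diff=1 [OK], height=1
  node 48: h_left=-1, h_right=-1, diff=0 [OK], height=0
  node 39: h_left=1, h_right=0, diff=1 [OK], height=2
  node 19: h_left=2, h_right=2, diff=0 [OK], height=3
All nodes satisfy the balance condition.
Result: Balanced


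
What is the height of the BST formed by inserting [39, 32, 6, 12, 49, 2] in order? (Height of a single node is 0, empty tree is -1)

Insertion order: [39, 32, 6, 12, 49, 2]
Tree (level-order array): [39, 32, 49, 6, None, None, None, 2, 12]
Compute height bottom-up (empty subtree = -1):
  height(2) = 1 + max(-1, -1) = 0
  height(12) = 1 + max(-1, -1) = 0
  height(6) = 1 + max(0, 0) = 1
  height(32) = 1 + max(1, -1) = 2
  height(49) = 1 + max(-1, -1) = 0
  height(39) = 1 + max(2, 0) = 3
Height = 3


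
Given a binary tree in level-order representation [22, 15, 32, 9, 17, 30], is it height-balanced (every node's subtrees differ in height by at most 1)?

Tree (level-order array): [22, 15, 32, 9, 17, 30]
Definition: a tree is height-balanced if, at every node, |h(left) - h(right)| <= 1 (empty subtree has height -1).
Bottom-up per-node check:
  node 9: h_left=-1, h_right=-1, diff=0 [OK], height=0
  node 17: h_left=-1, h_right=-1, diff=0 [OK], height=0
  node 15: h_left=0, h_right=0, diff=0 [OK], height=1
  node 30: h_left=-1, h_right=-1, diff=0 [OK], height=0
  node 32: h_left=0, h_right=-1, diff=1 [OK], height=1
  node 22: h_left=1, h_right=1, diff=0 [OK], height=2
All nodes satisfy the balance condition.
Result: Balanced


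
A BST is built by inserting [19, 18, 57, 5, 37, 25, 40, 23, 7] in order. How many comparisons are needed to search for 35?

Search path for 35: 19 -> 57 -> 37 -> 25
Found: False
Comparisons: 4


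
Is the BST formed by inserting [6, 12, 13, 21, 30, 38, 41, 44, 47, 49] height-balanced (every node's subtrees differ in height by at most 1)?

Tree (level-order array): [6, None, 12, None, 13, None, 21, None, 30, None, 38, None, 41, None, 44, None, 47, None, 49]
Definition: a tree is height-balanced if, at every node, |h(left) - h(right)| <= 1 (empty subtree has height -1).
Bottom-up per-node check:
  node 49: h_left=-1, h_right=-1, diff=0 [OK], height=0
  node 47: h_left=-1, h_right=0, diff=1 [OK], height=1
  node 44: h_left=-1, h_right=1, diff=2 [FAIL (|-1-1|=2 > 1)], height=2
  node 41: h_left=-1, h_right=2, diff=3 [FAIL (|-1-2|=3 > 1)], height=3
  node 38: h_left=-1, h_right=3, diff=4 [FAIL (|-1-3|=4 > 1)], height=4
  node 30: h_left=-1, h_right=4, diff=5 [FAIL (|-1-4|=5 > 1)], height=5
  node 21: h_left=-1, h_right=5, diff=6 [FAIL (|-1-5|=6 > 1)], height=6
  node 13: h_left=-1, h_right=6, diff=7 [FAIL (|-1-6|=7 > 1)], height=7
  node 12: h_left=-1, h_right=7, diff=8 [FAIL (|-1-7|=8 > 1)], height=8
  node 6: h_left=-1, h_right=8, diff=9 [FAIL (|-1-8|=9 > 1)], height=9
Node 44 violates the condition: |-1 - 1| = 2 > 1.
Result: Not balanced


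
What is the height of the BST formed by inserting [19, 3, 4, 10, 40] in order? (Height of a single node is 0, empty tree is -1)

Insertion order: [19, 3, 4, 10, 40]
Tree (level-order array): [19, 3, 40, None, 4, None, None, None, 10]
Compute height bottom-up (empty subtree = -1):
  height(10) = 1 + max(-1, -1) = 0
  height(4) = 1 + max(-1, 0) = 1
  height(3) = 1 + max(-1, 1) = 2
  height(40) = 1 + max(-1, -1) = 0
  height(19) = 1 + max(2, 0) = 3
Height = 3


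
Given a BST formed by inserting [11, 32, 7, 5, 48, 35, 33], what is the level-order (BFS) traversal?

Tree insertion order: [11, 32, 7, 5, 48, 35, 33]
Tree (level-order array): [11, 7, 32, 5, None, None, 48, None, None, 35, None, 33]
BFS from the root, enqueuing left then right child of each popped node:
  queue [11] -> pop 11, enqueue [7, 32], visited so far: [11]
  queue [7, 32] -> pop 7, enqueue [5], visited so far: [11, 7]
  queue [32, 5] -> pop 32, enqueue [48], visited so far: [11, 7, 32]
  queue [5, 48] -> pop 5, enqueue [none], visited so far: [11, 7, 32, 5]
  queue [48] -> pop 48, enqueue [35], visited so far: [11, 7, 32, 5, 48]
  queue [35] -> pop 35, enqueue [33], visited so far: [11, 7, 32, 5, 48, 35]
  queue [33] -> pop 33, enqueue [none], visited so far: [11, 7, 32, 5, 48, 35, 33]
Result: [11, 7, 32, 5, 48, 35, 33]
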